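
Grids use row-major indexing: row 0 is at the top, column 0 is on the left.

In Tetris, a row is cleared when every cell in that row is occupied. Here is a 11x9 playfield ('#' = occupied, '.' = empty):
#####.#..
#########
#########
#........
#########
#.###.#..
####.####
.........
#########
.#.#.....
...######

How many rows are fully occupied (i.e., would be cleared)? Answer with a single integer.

Check each row:
  row 0: 3 empty cells -> not full
  row 1: 0 empty cells -> FULL (clear)
  row 2: 0 empty cells -> FULL (clear)
  row 3: 8 empty cells -> not full
  row 4: 0 empty cells -> FULL (clear)
  row 5: 4 empty cells -> not full
  row 6: 1 empty cell -> not full
  row 7: 9 empty cells -> not full
  row 8: 0 empty cells -> FULL (clear)
  row 9: 7 empty cells -> not full
  row 10: 3 empty cells -> not full
Total rows cleared: 4

Answer: 4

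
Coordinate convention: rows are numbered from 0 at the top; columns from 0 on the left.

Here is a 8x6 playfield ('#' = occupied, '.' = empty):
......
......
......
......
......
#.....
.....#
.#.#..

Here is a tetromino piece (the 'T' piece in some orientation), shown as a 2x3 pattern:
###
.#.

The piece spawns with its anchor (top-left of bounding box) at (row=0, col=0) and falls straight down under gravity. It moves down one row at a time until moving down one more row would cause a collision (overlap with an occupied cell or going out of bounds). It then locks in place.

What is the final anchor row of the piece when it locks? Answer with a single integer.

Spawn at (row=0, col=0). Try each row:
  row 0: fits
  row 1: fits
  row 2: fits
  row 3: fits
  row 4: fits
  row 5: blocked -> lock at row 4

Answer: 4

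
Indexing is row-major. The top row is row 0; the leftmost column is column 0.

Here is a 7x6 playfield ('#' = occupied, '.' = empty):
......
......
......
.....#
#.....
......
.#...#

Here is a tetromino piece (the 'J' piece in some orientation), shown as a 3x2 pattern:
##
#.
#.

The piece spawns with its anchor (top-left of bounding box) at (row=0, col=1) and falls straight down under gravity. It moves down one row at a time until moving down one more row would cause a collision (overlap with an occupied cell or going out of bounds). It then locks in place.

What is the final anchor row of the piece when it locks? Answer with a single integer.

Spawn at (row=0, col=1). Try each row:
  row 0: fits
  row 1: fits
  row 2: fits
  row 3: fits
  row 4: blocked -> lock at row 3

Answer: 3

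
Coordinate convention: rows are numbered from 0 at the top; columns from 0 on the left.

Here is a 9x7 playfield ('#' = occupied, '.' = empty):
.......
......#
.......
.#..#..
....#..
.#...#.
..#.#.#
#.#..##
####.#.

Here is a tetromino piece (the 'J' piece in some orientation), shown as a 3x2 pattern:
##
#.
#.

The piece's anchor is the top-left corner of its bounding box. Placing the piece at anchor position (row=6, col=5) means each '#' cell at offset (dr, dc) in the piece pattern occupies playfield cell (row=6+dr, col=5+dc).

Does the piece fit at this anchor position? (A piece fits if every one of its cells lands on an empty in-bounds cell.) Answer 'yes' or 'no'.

Answer: no

Derivation:
Check each piece cell at anchor (6, 5):
  offset (0,0) -> (6,5): empty -> OK
  offset (0,1) -> (6,6): occupied ('#') -> FAIL
  offset (1,0) -> (7,5): occupied ('#') -> FAIL
  offset (2,0) -> (8,5): occupied ('#') -> FAIL
All cells valid: no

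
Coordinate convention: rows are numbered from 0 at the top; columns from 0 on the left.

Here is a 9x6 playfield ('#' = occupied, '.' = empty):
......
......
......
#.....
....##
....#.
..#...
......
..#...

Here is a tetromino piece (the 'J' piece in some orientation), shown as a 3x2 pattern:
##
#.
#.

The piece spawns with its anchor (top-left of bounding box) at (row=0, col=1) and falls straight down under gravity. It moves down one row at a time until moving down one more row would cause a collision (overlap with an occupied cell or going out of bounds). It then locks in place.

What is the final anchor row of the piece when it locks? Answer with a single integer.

Answer: 5

Derivation:
Spawn at (row=0, col=1). Try each row:
  row 0: fits
  row 1: fits
  row 2: fits
  row 3: fits
  row 4: fits
  row 5: fits
  row 6: blocked -> lock at row 5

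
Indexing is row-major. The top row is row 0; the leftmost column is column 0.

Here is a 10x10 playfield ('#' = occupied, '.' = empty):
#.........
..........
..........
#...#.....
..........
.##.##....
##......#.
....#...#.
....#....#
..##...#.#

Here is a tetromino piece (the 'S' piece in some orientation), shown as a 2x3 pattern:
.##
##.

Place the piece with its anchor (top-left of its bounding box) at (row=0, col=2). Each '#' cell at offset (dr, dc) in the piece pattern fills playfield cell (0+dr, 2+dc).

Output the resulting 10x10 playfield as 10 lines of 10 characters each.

Answer: #..##.....
..##......
..........
#...#.....
..........
.##.##....
##......#.
....#...#.
....#....#
..##...#.#

Derivation:
Fill (0+0,2+1) = (0,3)
Fill (0+0,2+2) = (0,4)
Fill (0+1,2+0) = (1,2)
Fill (0+1,2+1) = (1,3)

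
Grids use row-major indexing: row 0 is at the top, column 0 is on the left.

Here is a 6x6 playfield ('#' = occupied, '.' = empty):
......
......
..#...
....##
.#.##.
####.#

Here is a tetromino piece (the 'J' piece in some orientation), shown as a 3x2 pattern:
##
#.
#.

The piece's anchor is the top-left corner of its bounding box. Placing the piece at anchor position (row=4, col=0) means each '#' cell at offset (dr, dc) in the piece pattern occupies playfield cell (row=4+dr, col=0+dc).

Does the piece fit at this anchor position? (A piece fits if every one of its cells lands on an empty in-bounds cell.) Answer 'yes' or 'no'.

Check each piece cell at anchor (4, 0):
  offset (0,0) -> (4,0): empty -> OK
  offset (0,1) -> (4,1): occupied ('#') -> FAIL
  offset (1,0) -> (5,0): occupied ('#') -> FAIL
  offset (2,0) -> (6,0): out of bounds -> FAIL
All cells valid: no

Answer: no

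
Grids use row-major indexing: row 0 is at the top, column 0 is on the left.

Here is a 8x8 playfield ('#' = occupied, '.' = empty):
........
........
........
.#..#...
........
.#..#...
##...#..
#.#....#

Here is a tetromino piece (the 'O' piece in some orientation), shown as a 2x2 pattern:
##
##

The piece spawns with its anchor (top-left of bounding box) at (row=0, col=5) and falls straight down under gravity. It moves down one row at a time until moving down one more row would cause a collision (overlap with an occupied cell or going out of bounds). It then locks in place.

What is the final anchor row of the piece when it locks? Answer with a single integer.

Spawn at (row=0, col=5). Try each row:
  row 0: fits
  row 1: fits
  row 2: fits
  row 3: fits
  row 4: fits
  row 5: blocked -> lock at row 4

Answer: 4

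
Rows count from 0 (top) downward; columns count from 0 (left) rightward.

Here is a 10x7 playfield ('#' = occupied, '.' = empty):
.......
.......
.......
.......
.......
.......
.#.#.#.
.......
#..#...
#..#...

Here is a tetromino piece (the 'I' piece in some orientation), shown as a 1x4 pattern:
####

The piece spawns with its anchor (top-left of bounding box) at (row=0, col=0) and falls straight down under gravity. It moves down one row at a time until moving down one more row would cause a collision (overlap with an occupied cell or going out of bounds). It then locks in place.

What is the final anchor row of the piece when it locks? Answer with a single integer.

Spawn at (row=0, col=0). Try each row:
  row 0: fits
  row 1: fits
  row 2: fits
  row 3: fits
  row 4: fits
  row 5: fits
  row 6: blocked -> lock at row 5

Answer: 5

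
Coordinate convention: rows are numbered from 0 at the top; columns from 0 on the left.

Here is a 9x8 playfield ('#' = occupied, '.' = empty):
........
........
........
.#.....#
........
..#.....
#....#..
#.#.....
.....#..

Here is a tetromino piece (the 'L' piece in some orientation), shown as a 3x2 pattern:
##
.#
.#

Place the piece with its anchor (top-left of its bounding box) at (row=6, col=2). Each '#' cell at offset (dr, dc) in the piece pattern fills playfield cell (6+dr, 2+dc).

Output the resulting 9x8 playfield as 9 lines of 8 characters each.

Answer: ........
........
........
.#.....#
........
..#.....
#.##.#..
#.##....
...#.#..

Derivation:
Fill (6+0,2+0) = (6,2)
Fill (6+0,2+1) = (6,3)
Fill (6+1,2+1) = (7,3)
Fill (6+2,2+1) = (8,3)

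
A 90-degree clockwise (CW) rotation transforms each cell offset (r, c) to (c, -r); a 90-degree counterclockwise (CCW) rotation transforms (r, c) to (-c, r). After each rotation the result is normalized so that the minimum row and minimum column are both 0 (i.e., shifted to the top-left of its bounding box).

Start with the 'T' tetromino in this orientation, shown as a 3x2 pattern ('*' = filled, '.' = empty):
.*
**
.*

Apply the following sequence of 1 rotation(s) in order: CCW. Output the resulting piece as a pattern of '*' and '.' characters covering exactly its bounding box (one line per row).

Start:
.*
**
.*
After rotation 1 (CCW):
***
.*.

Answer: ***
.*.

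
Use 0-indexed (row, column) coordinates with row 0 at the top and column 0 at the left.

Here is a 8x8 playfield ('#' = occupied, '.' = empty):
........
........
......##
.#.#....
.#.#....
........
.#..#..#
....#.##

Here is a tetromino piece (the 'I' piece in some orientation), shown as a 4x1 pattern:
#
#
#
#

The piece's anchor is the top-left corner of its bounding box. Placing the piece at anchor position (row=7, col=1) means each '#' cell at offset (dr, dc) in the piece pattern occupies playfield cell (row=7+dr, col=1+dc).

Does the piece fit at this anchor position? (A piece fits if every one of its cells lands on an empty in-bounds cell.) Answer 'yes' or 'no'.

Answer: no

Derivation:
Check each piece cell at anchor (7, 1):
  offset (0,0) -> (7,1): empty -> OK
  offset (1,0) -> (8,1): out of bounds -> FAIL
  offset (2,0) -> (9,1): out of bounds -> FAIL
  offset (3,0) -> (10,1): out of bounds -> FAIL
All cells valid: no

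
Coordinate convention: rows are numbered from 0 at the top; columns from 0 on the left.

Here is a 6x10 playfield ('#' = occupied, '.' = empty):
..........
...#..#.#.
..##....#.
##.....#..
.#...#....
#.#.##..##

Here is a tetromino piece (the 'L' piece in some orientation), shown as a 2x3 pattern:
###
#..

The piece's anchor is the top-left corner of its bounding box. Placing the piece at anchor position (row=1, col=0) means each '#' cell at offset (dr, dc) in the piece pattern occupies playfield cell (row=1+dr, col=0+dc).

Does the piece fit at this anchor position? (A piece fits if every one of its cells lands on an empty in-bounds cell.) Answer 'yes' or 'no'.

Check each piece cell at anchor (1, 0):
  offset (0,0) -> (1,0): empty -> OK
  offset (0,1) -> (1,1): empty -> OK
  offset (0,2) -> (1,2): empty -> OK
  offset (1,0) -> (2,0): empty -> OK
All cells valid: yes

Answer: yes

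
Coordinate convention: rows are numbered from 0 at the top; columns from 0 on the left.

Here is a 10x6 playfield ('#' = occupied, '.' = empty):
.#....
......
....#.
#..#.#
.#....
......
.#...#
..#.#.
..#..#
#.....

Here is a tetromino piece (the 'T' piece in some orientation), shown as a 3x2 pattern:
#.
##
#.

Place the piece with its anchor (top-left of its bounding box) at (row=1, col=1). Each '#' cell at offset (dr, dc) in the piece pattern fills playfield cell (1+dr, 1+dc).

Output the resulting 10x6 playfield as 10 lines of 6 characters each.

Answer: .#....
.#....
.##.#.
##.#.#
.#....
......
.#...#
..#.#.
..#..#
#.....

Derivation:
Fill (1+0,1+0) = (1,1)
Fill (1+1,1+0) = (2,1)
Fill (1+1,1+1) = (2,2)
Fill (1+2,1+0) = (3,1)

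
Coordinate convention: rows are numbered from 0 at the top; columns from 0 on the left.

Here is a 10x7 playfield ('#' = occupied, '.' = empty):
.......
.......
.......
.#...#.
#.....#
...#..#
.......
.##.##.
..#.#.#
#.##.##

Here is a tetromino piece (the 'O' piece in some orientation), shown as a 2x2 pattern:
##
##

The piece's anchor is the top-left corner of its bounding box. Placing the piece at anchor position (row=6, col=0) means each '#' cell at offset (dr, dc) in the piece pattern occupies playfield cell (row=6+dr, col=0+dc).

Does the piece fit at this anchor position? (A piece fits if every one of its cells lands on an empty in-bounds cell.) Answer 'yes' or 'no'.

Answer: no

Derivation:
Check each piece cell at anchor (6, 0):
  offset (0,0) -> (6,0): empty -> OK
  offset (0,1) -> (6,1): empty -> OK
  offset (1,0) -> (7,0): empty -> OK
  offset (1,1) -> (7,1): occupied ('#') -> FAIL
All cells valid: no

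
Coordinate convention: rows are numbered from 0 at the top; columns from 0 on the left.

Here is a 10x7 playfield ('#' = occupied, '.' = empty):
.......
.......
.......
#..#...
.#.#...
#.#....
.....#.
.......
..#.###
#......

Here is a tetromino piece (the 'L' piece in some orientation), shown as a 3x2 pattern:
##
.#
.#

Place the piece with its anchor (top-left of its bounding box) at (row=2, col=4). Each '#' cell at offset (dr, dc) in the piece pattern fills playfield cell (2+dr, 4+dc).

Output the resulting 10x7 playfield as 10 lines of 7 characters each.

Answer: .......
.......
....##.
#..#.#.
.#.#.#.
#.#....
.....#.
.......
..#.###
#......

Derivation:
Fill (2+0,4+0) = (2,4)
Fill (2+0,4+1) = (2,5)
Fill (2+1,4+1) = (3,5)
Fill (2+2,4+1) = (4,5)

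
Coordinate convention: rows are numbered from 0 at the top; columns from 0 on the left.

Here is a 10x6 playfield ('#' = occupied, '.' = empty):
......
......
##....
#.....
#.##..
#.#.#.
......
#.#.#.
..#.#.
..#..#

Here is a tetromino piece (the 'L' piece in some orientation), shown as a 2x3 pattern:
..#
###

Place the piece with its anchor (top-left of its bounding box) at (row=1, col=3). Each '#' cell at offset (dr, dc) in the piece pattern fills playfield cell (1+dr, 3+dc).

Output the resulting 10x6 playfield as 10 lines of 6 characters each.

Answer: ......
.....#
##.###
#.....
#.##..
#.#.#.
......
#.#.#.
..#.#.
..#..#

Derivation:
Fill (1+0,3+2) = (1,5)
Fill (1+1,3+0) = (2,3)
Fill (1+1,3+1) = (2,4)
Fill (1+1,3+2) = (2,5)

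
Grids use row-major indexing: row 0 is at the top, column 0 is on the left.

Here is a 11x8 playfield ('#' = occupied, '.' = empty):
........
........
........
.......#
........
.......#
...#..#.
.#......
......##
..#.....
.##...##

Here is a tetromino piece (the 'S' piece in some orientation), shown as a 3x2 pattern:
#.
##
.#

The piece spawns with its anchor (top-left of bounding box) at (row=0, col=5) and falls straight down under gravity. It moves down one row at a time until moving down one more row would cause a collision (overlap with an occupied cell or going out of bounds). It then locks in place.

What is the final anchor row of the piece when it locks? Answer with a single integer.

Answer: 3

Derivation:
Spawn at (row=0, col=5). Try each row:
  row 0: fits
  row 1: fits
  row 2: fits
  row 3: fits
  row 4: blocked -> lock at row 3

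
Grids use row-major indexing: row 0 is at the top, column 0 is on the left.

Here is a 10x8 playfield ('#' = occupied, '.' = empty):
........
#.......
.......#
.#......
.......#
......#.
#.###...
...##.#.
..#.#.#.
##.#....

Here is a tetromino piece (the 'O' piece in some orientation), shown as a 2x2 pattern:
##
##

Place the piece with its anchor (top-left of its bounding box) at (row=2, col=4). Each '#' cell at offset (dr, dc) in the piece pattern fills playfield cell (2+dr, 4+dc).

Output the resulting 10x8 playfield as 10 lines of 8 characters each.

Answer: ........
#.......
....##.#
.#..##..
.......#
......#.
#.###...
...##.#.
..#.#.#.
##.#....

Derivation:
Fill (2+0,4+0) = (2,4)
Fill (2+0,4+1) = (2,5)
Fill (2+1,4+0) = (3,4)
Fill (2+1,4+1) = (3,5)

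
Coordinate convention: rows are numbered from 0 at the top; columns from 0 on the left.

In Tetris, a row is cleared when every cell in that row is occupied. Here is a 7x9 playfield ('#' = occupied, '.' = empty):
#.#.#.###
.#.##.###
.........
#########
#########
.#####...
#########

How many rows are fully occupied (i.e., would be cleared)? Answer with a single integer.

Answer: 3

Derivation:
Check each row:
  row 0: 3 empty cells -> not full
  row 1: 3 empty cells -> not full
  row 2: 9 empty cells -> not full
  row 3: 0 empty cells -> FULL (clear)
  row 4: 0 empty cells -> FULL (clear)
  row 5: 4 empty cells -> not full
  row 6: 0 empty cells -> FULL (clear)
Total rows cleared: 3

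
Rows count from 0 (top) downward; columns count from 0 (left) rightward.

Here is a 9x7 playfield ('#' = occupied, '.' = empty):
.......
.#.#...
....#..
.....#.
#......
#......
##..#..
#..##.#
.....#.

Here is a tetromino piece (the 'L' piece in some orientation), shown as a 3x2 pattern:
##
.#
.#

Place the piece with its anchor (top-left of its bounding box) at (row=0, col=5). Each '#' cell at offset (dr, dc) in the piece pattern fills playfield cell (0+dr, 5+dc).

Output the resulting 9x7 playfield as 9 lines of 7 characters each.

Answer: .....##
.#.#..#
....#.#
.....#.
#......
#......
##..#..
#..##.#
.....#.

Derivation:
Fill (0+0,5+0) = (0,5)
Fill (0+0,5+1) = (0,6)
Fill (0+1,5+1) = (1,6)
Fill (0+2,5+1) = (2,6)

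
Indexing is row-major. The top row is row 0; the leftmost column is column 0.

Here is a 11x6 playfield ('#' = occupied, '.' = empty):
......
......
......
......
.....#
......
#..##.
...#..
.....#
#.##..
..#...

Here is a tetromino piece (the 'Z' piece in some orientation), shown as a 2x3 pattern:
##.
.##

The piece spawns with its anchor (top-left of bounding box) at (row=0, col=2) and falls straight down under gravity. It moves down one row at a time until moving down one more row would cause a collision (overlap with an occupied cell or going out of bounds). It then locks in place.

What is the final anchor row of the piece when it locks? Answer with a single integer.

Spawn at (row=0, col=2). Try each row:
  row 0: fits
  row 1: fits
  row 2: fits
  row 3: fits
  row 4: fits
  row 5: blocked -> lock at row 4

Answer: 4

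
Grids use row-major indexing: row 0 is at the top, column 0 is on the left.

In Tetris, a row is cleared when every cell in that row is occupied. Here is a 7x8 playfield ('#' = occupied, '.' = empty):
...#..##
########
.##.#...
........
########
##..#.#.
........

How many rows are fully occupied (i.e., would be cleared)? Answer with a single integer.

Answer: 2

Derivation:
Check each row:
  row 0: 5 empty cells -> not full
  row 1: 0 empty cells -> FULL (clear)
  row 2: 5 empty cells -> not full
  row 3: 8 empty cells -> not full
  row 4: 0 empty cells -> FULL (clear)
  row 5: 4 empty cells -> not full
  row 6: 8 empty cells -> not full
Total rows cleared: 2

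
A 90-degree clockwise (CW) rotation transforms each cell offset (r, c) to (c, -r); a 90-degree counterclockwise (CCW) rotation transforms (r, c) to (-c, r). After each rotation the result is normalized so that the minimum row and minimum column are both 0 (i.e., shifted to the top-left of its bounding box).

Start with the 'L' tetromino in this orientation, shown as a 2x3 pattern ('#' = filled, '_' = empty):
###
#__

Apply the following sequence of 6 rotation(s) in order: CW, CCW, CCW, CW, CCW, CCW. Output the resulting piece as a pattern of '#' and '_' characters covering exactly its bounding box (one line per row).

Start:
###
#__
After rotation 1 (CW):
##
_#
_#
After rotation 2 (CCW):
###
#__
After rotation 3 (CCW):
#_
#_
##
After rotation 4 (CW):
###
#__
After rotation 5 (CCW):
#_
#_
##
After rotation 6 (CCW):
__#
###

Answer: __#
###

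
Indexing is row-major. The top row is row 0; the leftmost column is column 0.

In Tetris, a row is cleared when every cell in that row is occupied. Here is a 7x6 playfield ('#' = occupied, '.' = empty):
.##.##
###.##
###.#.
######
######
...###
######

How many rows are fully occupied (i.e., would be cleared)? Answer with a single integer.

Answer: 3

Derivation:
Check each row:
  row 0: 2 empty cells -> not full
  row 1: 1 empty cell -> not full
  row 2: 2 empty cells -> not full
  row 3: 0 empty cells -> FULL (clear)
  row 4: 0 empty cells -> FULL (clear)
  row 5: 3 empty cells -> not full
  row 6: 0 empty cells -> FULL (clear)
Total rows cleared: 3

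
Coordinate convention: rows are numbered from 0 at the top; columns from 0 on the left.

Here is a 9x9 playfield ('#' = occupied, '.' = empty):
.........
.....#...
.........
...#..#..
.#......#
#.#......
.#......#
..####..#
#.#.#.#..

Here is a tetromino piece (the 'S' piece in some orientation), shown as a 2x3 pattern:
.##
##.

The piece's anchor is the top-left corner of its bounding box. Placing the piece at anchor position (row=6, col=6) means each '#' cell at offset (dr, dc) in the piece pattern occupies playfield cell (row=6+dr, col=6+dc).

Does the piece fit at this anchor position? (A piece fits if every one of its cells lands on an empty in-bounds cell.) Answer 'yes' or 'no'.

Check each piece cell at anchor (6, 6):
  offset (0,1) -> (6,7): empty -> OK
  offset (0,2) -> (6,8): occupied ('#') -> FAIL
  offset (1,0) -> (7,6): empty -> OK
  offset (1,1) -> (7,7): empty -> OK
All cells valid: no

Answer: no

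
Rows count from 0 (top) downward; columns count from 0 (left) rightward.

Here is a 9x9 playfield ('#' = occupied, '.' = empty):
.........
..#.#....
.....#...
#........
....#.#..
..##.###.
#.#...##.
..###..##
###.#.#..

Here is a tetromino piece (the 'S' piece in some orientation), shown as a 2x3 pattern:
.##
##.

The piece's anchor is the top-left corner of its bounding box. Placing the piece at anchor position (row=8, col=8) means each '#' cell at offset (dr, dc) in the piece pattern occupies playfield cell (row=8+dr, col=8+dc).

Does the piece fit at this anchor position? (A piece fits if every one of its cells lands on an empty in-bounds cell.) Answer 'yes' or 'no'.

Answer: no

Derivation:
Check each piece cell at anchor (8, 8):
  offset (0,1) -> (8,9): out of bounds -> FAIL
  offset (0,2) -> (8,10): out of bounds -> FAIL
  offset (1,0) -> (9,8): out of bounds -> FAIL
  offset (1,1) -> (9,9): out of bounds -> FAIL
All cells valid: no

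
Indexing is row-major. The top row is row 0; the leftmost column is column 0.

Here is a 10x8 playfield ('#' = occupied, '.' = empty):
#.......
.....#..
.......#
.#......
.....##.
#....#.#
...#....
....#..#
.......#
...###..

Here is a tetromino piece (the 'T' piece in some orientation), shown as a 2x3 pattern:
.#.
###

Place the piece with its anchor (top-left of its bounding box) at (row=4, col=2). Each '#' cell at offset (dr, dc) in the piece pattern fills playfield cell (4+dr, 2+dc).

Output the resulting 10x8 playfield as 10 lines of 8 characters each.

Answer: #.......
.....#..
.......#
.#......
...#.##.
#.####.#
...#....
....#..#
.......#
...###..

Derivation:
Fill (4+0,2+1) = (4,3)
Fill (4+1,2+0) = (5,2)
Fill (4+1,2+1) = (5,3)
Fill (4+1,2+2) = (5,4)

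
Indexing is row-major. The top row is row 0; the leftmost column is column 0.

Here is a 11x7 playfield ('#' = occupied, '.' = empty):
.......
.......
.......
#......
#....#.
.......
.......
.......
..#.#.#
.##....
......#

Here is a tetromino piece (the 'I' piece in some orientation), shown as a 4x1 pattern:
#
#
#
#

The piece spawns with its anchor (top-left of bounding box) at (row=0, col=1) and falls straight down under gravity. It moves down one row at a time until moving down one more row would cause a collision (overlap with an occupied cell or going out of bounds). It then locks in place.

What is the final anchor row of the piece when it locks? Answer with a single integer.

Answer: 5

Derivation:
Spawn at (row=0, col=1). Try each row:
  row 0: fits
  row 1: fits
  row 2: fits
  row 3: fits
  row 4: fits
  row 5: fits
  row 6: blocked -> lock at row 5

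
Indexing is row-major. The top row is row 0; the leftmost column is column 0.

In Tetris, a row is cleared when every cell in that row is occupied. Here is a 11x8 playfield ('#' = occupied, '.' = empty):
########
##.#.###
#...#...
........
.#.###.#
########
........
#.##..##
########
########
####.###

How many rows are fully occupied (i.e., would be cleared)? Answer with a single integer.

Check each row:
  row 0: 0 empty cells -> FULL (clear)
  row 1: 2 empty cells -> not full
  row 2: 6 empty cells -> not full
  row 3: 8 empty cells -> not full
  row 4: 3 empty cells -> not full
  row 5: 0 empty cells -> FULL (clear)
  row 6: 8 empty cells -> not full
  row 7: 3 empty cells -> not full
  row 8: 0 empty cells -> FULL (clear)
  row 9: 0 empty cells -> FULL (clear)
  row 10: 1 empty cell -> not full
Total rows cleared: 4

Answer: 4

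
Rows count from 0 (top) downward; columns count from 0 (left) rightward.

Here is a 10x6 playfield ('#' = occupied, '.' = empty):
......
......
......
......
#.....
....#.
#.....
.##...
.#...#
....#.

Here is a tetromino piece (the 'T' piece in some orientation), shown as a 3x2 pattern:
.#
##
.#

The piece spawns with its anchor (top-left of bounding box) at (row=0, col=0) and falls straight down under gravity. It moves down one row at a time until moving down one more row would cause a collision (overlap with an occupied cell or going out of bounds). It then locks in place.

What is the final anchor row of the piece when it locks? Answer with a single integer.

Answer: 2

Derivation:
Spawn at (row=0, col=0). Try each row:
  row 0: fits
  row 1: fits
  row 2: fits
  row 3: blocked -> lock at row 2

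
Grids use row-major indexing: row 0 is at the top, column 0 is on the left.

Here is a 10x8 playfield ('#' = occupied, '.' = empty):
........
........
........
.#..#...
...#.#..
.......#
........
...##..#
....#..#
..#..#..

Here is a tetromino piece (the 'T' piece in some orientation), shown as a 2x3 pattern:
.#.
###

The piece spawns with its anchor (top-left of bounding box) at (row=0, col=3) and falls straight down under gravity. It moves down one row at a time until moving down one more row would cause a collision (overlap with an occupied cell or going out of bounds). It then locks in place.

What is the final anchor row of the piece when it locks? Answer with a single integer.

Spawn at (row=0, col=3). Try each row:
  row 0: fits
  row 1: fits
  row 2: blocked -> lock at row 1

Answer: 1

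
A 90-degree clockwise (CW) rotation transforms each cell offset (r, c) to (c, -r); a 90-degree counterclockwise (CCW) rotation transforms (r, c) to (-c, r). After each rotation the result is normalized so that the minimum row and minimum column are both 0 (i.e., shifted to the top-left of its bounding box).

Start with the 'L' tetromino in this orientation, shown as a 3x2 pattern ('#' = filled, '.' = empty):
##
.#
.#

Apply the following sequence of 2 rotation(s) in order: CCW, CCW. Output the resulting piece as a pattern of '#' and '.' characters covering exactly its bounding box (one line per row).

Start:
##
.#
.#
After rotation 1 (CCW):
###
#..
After rotation 2 (CCW):
#.
#.
##

Answer: #.
#.
##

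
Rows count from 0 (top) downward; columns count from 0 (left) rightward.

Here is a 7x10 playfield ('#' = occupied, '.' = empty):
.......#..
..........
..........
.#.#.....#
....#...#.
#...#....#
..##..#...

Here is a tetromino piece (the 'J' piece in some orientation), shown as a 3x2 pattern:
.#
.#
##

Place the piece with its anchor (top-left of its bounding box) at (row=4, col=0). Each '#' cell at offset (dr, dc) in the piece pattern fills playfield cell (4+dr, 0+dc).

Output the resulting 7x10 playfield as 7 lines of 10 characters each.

Fill (4+0,0+1) = (4,1)
Fill (4+1,0+1) = (5,1)
Fill (4+2,0+0) = (6,0)
Fill (4+2,0+1) = (6,1)

Answer: .......#..
..........
..........
.#.#.....#
.#..#...#.
##..#....#
####..#...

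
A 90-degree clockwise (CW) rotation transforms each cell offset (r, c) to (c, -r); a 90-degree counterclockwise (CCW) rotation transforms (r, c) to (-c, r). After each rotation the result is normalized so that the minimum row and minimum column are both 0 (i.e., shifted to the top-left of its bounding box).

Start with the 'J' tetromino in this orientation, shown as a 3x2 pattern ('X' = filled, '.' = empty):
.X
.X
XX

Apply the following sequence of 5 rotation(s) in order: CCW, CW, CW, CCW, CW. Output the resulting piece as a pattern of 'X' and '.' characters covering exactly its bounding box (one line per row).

Start:
.X
.X
XX
After rotation 1 (CCW):
XXX
..X
After rotation 2 (CW):
.X
.X
XX
After rotation 3 (CW):
X..
XXX
After rotation 4 (CCW):
.X
.X
XX
After rotation 5 (CW):
X..
XXX

Answer: X..
XXX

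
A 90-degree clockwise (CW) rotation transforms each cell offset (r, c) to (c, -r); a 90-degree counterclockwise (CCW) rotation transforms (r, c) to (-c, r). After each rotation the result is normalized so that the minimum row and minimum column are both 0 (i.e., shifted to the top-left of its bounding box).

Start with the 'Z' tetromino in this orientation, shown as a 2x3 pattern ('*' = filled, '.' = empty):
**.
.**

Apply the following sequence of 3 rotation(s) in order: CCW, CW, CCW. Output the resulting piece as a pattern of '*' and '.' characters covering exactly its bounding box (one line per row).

Start:
**.
.**
After rotation 1 (CCW):
.*
**
*.
After rotation 2 (CW):
**.
.**
After rotation 3 (CCW):
.*
**
*.

Answer: .*
**
*.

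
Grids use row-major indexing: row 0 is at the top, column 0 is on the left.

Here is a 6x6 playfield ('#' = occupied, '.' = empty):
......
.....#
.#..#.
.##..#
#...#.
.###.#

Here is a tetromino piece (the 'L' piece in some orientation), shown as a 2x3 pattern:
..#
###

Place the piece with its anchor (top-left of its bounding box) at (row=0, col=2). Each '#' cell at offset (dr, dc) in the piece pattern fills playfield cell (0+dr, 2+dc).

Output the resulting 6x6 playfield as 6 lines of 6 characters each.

Fill (0+0,2+2) = (0,4)
Fill (0+1,2+0) = (1,2)
Fill (0+1,2+1) = (1,3)
Fill (0+1,2+2) = (1,4)

Answer: ....#.
..####
.#..#.
.##..#
#...#.
.###.#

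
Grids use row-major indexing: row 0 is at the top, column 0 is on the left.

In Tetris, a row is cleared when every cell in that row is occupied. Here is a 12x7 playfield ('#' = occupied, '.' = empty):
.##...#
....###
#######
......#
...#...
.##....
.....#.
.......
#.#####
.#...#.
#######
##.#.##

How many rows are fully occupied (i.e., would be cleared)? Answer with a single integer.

Check each row:
  row 0: 4 empty cells -> not full
  row 1: 4 empty cells -> not full
  row 2: 0 empty cells -> FULL (clear)
  row 3: 6 empty cells -> not full
  row 4: 6 empty cells -> not full
  row 5: 5 empty cells -> not full
  row 6: 6 empty cells -> not full
  row 7: 7 empty cells -> not full
  row 8: 1 empty cell -> not full
  row 9: 5 empty cells -> not full
  row 10: 0 empty cells -> FULL (clear)
  row 11: 2 empty cells -> not full
Total rows cleared: 2

Answer: 2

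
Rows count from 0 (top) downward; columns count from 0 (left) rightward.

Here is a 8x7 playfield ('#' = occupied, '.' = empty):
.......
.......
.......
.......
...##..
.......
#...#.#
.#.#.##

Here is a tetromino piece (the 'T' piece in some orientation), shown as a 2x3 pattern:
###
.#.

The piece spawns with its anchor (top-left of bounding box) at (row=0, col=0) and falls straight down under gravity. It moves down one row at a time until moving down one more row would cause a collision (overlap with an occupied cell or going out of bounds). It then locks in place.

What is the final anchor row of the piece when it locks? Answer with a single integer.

Spawn at (row=0, col=0). Try each row:
  row 0: fits
  row 1: fits
  row 2: fits
  row 3: fits
  row 4: fits
  row 5: fits
  row 6: blocked -> lock at row 5

Answer: 5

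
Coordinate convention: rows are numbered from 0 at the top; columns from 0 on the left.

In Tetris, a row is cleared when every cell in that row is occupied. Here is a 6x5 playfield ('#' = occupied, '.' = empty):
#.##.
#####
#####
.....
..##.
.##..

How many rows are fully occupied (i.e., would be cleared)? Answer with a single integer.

Check each row:
  row 0: 2 empty cells -> not full
  row 1: 0 empty cells -> FULL (clear)
  row 2: 0 empty cells -> FULL (clear)
  row 3: 5 empty cells -> not full
  row 4: 3 empty cells -> not full
  row 5: 3 empty cells -> not full
Total rows cleared: 2

Answer: 2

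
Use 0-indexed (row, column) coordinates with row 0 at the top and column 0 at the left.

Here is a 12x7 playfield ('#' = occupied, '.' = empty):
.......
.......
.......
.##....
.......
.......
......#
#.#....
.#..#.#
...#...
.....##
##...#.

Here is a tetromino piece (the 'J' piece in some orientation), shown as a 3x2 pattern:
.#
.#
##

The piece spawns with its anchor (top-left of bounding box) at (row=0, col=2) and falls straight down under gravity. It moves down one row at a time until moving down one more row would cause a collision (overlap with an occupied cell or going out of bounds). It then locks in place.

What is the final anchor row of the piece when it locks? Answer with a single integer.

Spawn at (row=0, col=2). Try each row:
  row 0: fits
  row 1: blocked -> lock at row 0

Answer: 0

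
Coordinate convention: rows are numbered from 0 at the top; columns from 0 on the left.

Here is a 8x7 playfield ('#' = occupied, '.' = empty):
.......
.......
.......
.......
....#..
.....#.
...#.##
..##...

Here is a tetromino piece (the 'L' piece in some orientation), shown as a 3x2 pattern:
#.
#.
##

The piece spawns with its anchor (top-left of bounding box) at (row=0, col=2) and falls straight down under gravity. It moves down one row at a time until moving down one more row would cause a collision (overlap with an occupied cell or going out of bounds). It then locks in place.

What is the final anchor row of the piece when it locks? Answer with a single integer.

Answer: 3

Derivation:
Spawn at (row=0, col=2). Try each row:
  row 0: fits
  row 1: fits
  row 2: fits
  row 3: fits
  row 4: blocked -> lock at row 3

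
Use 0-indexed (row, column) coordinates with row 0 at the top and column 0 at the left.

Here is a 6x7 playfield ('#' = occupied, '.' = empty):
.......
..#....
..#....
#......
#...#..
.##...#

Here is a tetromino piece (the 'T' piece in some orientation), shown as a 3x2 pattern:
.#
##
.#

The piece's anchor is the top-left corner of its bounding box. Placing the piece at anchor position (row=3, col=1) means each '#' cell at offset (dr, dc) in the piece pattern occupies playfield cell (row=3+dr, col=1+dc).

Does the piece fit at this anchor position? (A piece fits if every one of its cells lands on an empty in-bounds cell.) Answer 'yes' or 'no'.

Answer: no

Derivation:
Check each piece cell at anchor (3, 1):
  offset (0,1) -> (3,2): empty -> OK
  offset (1,0) -> (4,1): empty -> OK
  offset (1,1) -> (4,2): empty -> OK
  offset (2,1) -> (5,2): occupied ('#') -> FAIL
All cells valid: no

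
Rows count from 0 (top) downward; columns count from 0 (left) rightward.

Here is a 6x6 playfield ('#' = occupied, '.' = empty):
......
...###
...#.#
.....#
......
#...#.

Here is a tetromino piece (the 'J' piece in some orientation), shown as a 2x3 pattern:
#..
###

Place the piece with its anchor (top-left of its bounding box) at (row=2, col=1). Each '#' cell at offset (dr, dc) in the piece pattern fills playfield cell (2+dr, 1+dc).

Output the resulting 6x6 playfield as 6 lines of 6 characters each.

Fill (2+0,1+0) = (2,1)
Fill (2+1,1+0) = (3,1)
Fill (2+1,1+1) = (3,2)
Fill (2+1,1+2) = (3,3)

Answer: ......
...###
.#.#.#
.###.#
......
#...#.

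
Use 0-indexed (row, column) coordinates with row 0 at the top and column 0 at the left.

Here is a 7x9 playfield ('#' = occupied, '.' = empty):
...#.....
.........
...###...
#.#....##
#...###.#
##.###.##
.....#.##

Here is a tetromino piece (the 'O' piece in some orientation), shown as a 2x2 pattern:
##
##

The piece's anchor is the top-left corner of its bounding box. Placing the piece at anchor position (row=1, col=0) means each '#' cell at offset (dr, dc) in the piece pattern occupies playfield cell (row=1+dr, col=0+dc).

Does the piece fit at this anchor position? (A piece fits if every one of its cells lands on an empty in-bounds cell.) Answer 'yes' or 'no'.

Check each piece cell at anchor (1, 0):
  offset (0,0) -> (1,0): empty -> OK
  offset (0,1) -> (1,1): empty -> OK
  offset (1,0) -> (2,0): empty -> OK
  offset (1,1) -> (2,1): empty -> OK
All cells valid: yes

Answer: yes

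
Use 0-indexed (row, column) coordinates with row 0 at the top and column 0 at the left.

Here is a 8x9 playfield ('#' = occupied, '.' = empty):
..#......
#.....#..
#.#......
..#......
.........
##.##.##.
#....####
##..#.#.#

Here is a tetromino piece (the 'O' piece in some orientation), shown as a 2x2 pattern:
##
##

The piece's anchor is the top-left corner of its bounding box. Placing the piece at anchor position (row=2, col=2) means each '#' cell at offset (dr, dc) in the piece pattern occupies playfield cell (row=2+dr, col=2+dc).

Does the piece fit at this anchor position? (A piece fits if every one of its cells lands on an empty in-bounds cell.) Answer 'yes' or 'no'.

Answer: no

Derivation:
Check each piece cell at anchor (2, 2):
  offset (0,0) -> (2,2): occupied ('#') -> FAIL
  offset (0,1) -> (2,3): empty -> OK
  offset (1,0) -> (3,2): occupied ('#') -> FAIL
  offset (1,1) -> (3,3): empty -> OK
All cells valid: no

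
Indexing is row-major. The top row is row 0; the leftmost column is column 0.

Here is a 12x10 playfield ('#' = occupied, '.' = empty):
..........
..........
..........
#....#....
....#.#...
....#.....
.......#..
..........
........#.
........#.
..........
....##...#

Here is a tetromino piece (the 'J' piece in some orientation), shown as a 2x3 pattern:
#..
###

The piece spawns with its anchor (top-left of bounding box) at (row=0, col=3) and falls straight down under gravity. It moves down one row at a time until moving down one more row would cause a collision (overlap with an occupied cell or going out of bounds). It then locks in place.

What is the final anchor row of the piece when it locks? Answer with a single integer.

Spawn at (row=0, col=3). Try each row:
  row 0: fits
  row 1: fits
  row 2: blocked -> lock at row 1

Answer: 1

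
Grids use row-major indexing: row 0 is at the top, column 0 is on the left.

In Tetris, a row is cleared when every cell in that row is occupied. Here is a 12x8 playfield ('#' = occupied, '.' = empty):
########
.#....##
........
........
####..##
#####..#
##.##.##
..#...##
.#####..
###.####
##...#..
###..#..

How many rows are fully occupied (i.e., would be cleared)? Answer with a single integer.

Answer: 1

Derivation:
Check each row:
  row 0: 0 empty cells -> FULL (clear)
  row 1: 5 empty cells -> not full
  row 2: 8 empty cells -> not full
  row 3: 8 empty cells -> not full
  row 4: 2 empty cells -> not full
  row 5: 2 empty cells -> not full
  row 6: 2 empty cells -> not full
  row 7: 5 empty cells -> not full
  row 8: 3 empty cells -> not full
  row 9: 1 empty cell -> not full
  row 10: 5 empty cells -> not full
  row 11: 4 empty cells -> not full
Total rows cleared: 1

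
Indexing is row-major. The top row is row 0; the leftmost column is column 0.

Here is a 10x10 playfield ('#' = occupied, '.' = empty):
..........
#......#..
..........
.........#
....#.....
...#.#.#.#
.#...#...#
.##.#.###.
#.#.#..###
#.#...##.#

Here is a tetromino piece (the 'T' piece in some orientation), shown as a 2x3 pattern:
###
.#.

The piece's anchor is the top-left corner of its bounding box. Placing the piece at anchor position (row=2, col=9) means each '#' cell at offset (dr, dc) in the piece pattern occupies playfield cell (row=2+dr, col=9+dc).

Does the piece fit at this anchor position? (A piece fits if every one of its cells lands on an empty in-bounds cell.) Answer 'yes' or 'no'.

Check each piece cell at anchor (2, 9):
  offset (0,0) -> (2,9): empty -> OK
  offset (0,1) -> (2,10): out of bounds -> FAIL
  offset (0,2) -> (2,11): out of bounds -> FAIL
  offset (1,1) -> (3,10): out of bounds -> FAIL
All cells valid: no

Answer: no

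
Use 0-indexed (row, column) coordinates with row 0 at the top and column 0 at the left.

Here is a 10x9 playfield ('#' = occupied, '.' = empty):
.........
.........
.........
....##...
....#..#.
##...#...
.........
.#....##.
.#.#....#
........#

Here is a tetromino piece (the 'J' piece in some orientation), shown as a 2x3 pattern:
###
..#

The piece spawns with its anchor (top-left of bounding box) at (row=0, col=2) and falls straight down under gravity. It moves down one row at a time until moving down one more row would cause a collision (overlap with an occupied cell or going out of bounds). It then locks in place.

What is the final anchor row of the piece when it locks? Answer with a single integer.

Answer: 1

Derivation:
Spawn at (row=0, col=2). Try each row:
  row 0: fits
  row 1: fits
  row 2: blocked -> lock at row 1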